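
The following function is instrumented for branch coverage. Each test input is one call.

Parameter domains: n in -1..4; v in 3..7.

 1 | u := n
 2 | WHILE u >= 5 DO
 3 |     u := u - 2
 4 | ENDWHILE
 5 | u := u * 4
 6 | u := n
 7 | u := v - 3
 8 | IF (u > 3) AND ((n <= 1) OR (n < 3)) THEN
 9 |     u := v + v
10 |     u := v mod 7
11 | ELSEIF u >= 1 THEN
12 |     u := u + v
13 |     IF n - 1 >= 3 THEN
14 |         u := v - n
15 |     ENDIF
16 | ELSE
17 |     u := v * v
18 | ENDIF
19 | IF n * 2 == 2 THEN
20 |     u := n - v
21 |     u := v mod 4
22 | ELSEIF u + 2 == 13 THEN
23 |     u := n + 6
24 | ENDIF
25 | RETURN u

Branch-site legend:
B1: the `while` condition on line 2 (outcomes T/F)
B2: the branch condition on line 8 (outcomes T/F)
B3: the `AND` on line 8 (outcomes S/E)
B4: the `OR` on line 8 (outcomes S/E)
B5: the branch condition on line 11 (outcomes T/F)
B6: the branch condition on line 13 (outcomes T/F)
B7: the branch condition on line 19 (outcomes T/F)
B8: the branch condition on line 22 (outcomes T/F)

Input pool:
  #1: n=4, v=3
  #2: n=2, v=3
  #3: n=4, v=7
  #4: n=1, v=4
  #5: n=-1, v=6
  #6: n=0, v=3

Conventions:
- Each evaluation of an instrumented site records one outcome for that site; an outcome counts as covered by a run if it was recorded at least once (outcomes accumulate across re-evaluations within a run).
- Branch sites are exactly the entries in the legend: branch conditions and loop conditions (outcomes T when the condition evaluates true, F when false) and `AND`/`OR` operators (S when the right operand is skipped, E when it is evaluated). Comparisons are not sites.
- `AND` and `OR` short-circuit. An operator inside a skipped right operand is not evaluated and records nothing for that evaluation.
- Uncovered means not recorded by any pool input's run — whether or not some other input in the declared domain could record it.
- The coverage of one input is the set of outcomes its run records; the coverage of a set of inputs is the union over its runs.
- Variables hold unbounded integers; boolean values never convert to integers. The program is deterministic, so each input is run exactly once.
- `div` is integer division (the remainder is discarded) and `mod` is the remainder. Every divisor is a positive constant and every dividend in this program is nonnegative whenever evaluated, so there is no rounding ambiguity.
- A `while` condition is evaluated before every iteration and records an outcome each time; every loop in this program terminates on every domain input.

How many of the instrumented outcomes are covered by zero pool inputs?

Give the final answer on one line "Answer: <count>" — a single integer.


input #1 (n=4, v=3): covers B1=F, B2=F, B3=S, B5=F, B7=F, B8=F
input #2 (n=2, v=3): covers B1=F, B2=F, B3=S, B5=F, B7=F, B8=F
input #3 (n=4, v=7): covers B1=F, B2=F, B3=E, B4=E, B5=T, B6=T, B7=F, B8=F
input #4 (n=1, v=4): covers B1=F, B2=F, B3=S, B5=T, B6=F, B7=T
input #5 (n=-1, v=6): covers B1=F, B2=F, B3=S, B5=T, B6=F, B7=F, B8=F
input #6 (n=0, v=3): covers B1=F, B2=F, B3=S, B5=F, B7=F, B8=F
union over the pool: B1=F, B2=F, B3=S, B3=E, B4=E, B5=T, B5=F, B6=T, B6=F, B7=T, B7=F, B8=F
uncovered (4 of 16): B1=T, B2=T, B4=S, B8=T
Answer: 4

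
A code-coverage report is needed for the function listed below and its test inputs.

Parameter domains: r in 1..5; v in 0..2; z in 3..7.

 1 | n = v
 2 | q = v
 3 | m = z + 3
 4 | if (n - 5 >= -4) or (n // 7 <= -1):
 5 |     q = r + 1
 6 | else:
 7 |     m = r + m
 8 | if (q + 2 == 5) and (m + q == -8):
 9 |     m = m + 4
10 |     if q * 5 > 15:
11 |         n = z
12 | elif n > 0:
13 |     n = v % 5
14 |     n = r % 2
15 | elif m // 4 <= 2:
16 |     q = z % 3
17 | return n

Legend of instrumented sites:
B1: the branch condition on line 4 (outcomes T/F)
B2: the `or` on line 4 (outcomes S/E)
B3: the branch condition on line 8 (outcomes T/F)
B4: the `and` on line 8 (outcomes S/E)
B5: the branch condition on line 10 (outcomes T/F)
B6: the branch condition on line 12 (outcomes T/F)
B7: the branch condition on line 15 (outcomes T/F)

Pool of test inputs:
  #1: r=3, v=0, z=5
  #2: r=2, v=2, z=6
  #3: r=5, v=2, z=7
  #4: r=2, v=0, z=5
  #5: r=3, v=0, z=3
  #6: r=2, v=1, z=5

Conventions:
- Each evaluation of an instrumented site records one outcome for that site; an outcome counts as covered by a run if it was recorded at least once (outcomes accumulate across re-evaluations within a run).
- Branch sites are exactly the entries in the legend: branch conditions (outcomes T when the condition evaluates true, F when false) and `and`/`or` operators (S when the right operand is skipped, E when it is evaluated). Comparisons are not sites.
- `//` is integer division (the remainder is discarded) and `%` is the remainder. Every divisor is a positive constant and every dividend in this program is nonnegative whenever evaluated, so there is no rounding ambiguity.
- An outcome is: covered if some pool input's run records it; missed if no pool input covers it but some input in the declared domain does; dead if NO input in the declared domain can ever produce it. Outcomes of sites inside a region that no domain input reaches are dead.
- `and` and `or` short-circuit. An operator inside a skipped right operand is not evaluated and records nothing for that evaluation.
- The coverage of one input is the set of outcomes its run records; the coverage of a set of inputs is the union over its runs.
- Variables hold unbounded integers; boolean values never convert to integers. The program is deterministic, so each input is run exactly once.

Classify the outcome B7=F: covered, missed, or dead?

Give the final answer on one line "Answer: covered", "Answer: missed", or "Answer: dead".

no pool input records B7=F
but domain input (r=2, v=0, z=7) does record it -> reachable, so missed

Answer: missed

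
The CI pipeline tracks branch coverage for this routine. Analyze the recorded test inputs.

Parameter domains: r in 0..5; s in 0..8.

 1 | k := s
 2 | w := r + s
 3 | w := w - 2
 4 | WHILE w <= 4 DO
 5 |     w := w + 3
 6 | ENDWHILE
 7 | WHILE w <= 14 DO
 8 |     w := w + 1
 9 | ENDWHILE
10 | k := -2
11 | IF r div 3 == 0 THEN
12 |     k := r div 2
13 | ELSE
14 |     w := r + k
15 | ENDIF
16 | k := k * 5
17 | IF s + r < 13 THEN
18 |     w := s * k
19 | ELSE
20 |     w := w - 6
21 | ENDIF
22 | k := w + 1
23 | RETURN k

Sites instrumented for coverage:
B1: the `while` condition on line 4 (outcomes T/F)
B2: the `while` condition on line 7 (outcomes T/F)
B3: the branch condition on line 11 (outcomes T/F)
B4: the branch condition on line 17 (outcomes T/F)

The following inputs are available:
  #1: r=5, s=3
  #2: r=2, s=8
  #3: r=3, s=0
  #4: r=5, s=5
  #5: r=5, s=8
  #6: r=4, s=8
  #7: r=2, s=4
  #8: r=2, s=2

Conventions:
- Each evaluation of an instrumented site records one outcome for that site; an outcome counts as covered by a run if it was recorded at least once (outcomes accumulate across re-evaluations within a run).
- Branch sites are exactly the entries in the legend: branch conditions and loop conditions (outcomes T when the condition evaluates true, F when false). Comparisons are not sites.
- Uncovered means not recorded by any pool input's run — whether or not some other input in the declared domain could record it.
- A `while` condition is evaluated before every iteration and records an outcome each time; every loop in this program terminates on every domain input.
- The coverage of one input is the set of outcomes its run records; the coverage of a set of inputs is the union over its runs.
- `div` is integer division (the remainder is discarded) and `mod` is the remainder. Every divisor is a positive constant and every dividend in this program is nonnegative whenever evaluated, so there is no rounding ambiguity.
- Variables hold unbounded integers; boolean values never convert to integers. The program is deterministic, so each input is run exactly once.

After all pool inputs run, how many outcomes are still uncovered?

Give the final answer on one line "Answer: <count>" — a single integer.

#1 (r=5, s=3) -> B1->F, B2->T, B2->T, B2->T, B2->T, B2->T, B2->T, B2->T, B2->T, B2->T, B2->F, B3->F, B4->T; covered: B1=F, B2=T, B2=F, B3=F, B4=T
#2 (r=2, s=8) -> B1->F, B2->T, B2->T, B2->T, B2->T, B2->T, B2->T, B2->T, B2->F, B3->T, B4->T; covered: B1=F, B2=T, B2=F, B3=T, B4=T
#3 (r=3, s=0) -> B1->T, B1->T, B1->F, B2->T, B2->T, B2->T, B2->T, B2->T, B2->T, B2->T, B2->T, B2->F, B3->F, B4->T; covered: B1=T, B1=F, B2=T, B2=F, B3=F, B4=T
#4 (r=5, s=5) -> B1->F, B2->T, B2->T, B2->T, B2->T, B2->T, B2->T, B2->T, B2->F, B3->F, B4->T; covered: B1=F, B2=T, B2=F, B3=F, B4=T
#5 (r=5, s=8) -> B1->F, B2->T, B2->T, B2->T, B2->T, B2->F, B3->F, B4->F; covered: B1=F, B2=T, B2=F, B3=F, B4=F
#6 (r=4, s=8) -> B1->F, B2->T, B2->T, B2->T, B2->T, B2->T, B2->F, B3->F, B4->T; covered: B1=F, B2=T, B2=F, B3=F, B4=T
#7 (r=2, s=4) -> B1->T, B1->F, B2->T, B2->T, B2->T, B2->T, B2->T, B2->T, B2->T, B2->T, B2->F, B3->T, B4->T; covered: B1=T, B1=F, B2=T, B2=F, B3=T, B4=T
#8 (r=2, s=2) -> B1->T, B1->F, B2->T, B2->T, B2->T, B2->T, B2->T, B2->T, B2->T, B2->T, B2->T, B2->T, B2->F, B3->T, ...; covered: B1=T, B1=F, B2=T, B2=F, B3=T, B4=T
union over the pool: B1=T, B1=F, B2=T, B2=F, B3=T, B3=F, B4=T, B4=F
uncovered (0 of 8): none

Answer: 0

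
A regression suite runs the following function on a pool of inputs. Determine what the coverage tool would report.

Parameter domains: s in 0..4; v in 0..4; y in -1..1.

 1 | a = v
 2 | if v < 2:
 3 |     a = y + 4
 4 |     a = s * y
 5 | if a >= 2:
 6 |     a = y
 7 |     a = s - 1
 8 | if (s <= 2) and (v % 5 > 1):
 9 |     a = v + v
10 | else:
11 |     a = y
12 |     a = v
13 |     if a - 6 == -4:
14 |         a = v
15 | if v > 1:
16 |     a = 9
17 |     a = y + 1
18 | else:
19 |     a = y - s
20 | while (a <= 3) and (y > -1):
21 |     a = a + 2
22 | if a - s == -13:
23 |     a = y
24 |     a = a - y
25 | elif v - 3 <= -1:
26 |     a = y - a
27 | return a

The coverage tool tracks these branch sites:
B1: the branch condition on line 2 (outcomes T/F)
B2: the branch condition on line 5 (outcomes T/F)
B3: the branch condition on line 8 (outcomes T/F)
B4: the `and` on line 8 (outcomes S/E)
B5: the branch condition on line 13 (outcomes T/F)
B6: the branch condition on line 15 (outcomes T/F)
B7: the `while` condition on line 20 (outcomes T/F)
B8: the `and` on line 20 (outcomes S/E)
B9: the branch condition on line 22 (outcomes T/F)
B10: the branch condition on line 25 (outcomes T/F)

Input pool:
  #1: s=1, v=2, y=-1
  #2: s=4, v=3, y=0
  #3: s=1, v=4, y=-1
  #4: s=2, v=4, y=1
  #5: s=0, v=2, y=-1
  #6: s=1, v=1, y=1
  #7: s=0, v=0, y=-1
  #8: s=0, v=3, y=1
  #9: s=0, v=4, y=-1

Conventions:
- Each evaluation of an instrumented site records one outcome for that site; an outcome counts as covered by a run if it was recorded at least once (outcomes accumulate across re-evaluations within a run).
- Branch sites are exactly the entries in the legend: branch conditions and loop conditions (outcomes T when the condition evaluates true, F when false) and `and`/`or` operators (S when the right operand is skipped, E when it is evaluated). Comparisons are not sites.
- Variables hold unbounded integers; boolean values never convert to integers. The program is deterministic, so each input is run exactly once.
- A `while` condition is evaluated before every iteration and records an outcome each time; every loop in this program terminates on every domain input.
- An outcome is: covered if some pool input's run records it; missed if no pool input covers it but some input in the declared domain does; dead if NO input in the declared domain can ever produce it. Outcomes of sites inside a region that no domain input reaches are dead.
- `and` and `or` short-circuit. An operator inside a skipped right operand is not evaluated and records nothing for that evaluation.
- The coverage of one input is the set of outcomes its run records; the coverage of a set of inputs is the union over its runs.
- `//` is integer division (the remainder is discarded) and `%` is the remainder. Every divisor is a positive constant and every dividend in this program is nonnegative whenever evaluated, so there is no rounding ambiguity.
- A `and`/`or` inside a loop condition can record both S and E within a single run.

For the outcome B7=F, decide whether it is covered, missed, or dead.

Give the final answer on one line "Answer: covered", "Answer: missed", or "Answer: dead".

B7=F is recorded by pool input(s) 1, 2, 3, 4, 5, 6, 7, 8, 9 -> covered

Answer: covered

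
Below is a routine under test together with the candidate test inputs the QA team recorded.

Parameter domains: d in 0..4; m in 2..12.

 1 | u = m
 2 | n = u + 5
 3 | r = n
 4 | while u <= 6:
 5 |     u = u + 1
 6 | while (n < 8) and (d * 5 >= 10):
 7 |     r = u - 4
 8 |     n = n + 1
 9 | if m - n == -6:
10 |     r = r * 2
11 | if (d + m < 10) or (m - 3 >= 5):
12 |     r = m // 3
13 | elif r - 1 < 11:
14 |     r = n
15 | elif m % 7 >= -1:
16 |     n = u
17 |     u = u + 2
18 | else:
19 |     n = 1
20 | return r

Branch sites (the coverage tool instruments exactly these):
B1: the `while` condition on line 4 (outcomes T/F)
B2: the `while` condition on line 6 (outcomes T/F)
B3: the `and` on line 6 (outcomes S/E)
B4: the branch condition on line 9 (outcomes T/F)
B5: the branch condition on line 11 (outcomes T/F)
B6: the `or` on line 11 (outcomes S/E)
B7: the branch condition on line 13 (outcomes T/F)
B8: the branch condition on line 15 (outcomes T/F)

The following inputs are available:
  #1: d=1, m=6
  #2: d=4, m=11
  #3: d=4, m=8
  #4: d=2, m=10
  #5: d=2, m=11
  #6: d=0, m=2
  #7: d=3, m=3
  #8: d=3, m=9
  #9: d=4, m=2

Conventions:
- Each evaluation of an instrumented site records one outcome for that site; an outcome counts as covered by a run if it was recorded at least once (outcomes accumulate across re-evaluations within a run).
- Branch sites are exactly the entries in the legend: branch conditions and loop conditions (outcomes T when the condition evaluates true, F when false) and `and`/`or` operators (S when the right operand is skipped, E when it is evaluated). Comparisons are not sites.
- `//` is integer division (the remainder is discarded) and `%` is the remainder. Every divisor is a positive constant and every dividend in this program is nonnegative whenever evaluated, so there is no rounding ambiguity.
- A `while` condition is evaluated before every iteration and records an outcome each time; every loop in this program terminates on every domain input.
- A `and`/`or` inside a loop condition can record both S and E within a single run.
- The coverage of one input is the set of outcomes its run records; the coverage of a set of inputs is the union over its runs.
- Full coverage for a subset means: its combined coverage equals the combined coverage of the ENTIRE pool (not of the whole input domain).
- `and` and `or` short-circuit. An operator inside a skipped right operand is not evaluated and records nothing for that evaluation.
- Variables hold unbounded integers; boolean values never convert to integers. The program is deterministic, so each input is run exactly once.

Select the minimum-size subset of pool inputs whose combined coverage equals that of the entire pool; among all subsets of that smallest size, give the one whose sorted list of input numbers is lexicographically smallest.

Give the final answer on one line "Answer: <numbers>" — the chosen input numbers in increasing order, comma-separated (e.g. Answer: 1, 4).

test 1 (d=1, m=6) fires B1->T, B1->F, B3->S, B2->F, B4->F, B6->S, B5->T; hits B1=T, B1=F, B2=F, B3=S, B4=F, B5=T, B6=S
test 2 (d=4, m=11) fires B1->F, B3->S, B2->F, B4->F, B6->E, B5->T; hits B1=F, B2=F, B3=S, B4=F, B5=T, B6=E
test 3 (d=4, m=8) fires B1->F, B3->S, B2->F, B4->F, B6->E, B5->T; hits B1=F, B2=F, B3=S, B4=F, B5=T, B6=E
test 4 (d=2, m=10) fires B1->F, B3->S, B2->F, B4->F, B6->E, B5->T; hits B1=F, B2=F, B3=S, B4=F, B5=T, B6=E
test 5 (d=2, m=11) fires B1->F, B3->S, B2->F, B4->F, B6->E, B5->T; hits B1=F, B2=F, B3=S, B4=F, B5=T, B6=E
test 6 (d=0, m=2) fires B1->T, B1->T, B1->T, B1->T, B1->T, B1->F, B3->E, B2->F, B4->F, B6->S, B5->T; hits B1=T, B1=F, B2=F, B3=E, B4=F, B5=T, B6=S
test 7 (d=3, m=3) fires B1->T, B1->T, B1->T, B1->T, B1->F, B3->S, B2->F, B4->F, B6->S, B5->T; hits B1=T, B1=F, B2=F, B3=S, B4=F, B5=T, B6=S
test 8 (d=3, m=9) fires B1->F, B3->S, B2->F, B4->F, B6->E, B5->T; hits B1=F, B2=F, B3=S, B4=F, B5=T, B6=E
test 9 (d=4, m=2) fires B1->T, B1->T, B1->T, B1->T, B1->T, B1->F, B3->E, B2->T, B3->S, B2->F, B4->T, B6->S, B5->T; hits B1=T, B1=F, B2=T, B2=F, B3=S, B3=E, B4=T, B5=T, B6=S
the full pool covers 11 outcomes: B1=T, B1=F, B2=T, B2=F, B3=S, B3=E, B4=T, B4=F, B5=T, B6=S, B6=E
size 1 is not enough: best union over all size-1 subsets is 9/11
inputs {2, 9} (size 2) cover everything; no size-2 subset with a lexicographically smaller index list covers all 11

Answer: 2, 9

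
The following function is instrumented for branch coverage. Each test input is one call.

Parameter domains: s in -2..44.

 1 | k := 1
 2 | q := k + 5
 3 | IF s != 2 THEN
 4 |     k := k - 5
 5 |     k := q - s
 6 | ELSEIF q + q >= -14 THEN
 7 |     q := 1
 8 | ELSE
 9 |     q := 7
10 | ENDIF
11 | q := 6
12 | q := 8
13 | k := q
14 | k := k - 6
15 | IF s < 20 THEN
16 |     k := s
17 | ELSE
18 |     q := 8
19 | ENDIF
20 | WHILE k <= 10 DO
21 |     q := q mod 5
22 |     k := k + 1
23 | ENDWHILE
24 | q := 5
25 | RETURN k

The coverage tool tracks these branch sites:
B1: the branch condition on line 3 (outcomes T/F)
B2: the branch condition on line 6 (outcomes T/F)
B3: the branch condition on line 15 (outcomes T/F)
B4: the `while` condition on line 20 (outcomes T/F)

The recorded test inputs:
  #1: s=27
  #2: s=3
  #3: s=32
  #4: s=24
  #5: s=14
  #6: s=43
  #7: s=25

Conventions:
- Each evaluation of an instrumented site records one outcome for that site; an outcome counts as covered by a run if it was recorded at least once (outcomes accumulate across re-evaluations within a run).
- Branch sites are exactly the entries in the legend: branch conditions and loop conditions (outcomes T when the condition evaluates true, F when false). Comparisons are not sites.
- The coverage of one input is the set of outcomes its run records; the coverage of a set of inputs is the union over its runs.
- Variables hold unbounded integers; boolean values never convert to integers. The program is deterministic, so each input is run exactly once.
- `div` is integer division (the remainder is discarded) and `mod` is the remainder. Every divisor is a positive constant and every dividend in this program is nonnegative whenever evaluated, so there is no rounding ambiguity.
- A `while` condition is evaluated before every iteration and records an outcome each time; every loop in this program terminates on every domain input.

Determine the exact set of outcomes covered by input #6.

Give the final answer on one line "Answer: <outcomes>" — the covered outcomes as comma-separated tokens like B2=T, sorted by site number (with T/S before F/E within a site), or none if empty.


Tracing the run of input #6 (s=43):
  B1->T, B3->F, B4->T, B4->T, B4->T, B4->T, B4->T, B4->T, B4->T, B4->T
  B4->T, B4->F
collecting distinct outcomes: B1=T, B3=F, B4=T, B4=F
Answer: B1=T, B3=F, B4=T, B4=F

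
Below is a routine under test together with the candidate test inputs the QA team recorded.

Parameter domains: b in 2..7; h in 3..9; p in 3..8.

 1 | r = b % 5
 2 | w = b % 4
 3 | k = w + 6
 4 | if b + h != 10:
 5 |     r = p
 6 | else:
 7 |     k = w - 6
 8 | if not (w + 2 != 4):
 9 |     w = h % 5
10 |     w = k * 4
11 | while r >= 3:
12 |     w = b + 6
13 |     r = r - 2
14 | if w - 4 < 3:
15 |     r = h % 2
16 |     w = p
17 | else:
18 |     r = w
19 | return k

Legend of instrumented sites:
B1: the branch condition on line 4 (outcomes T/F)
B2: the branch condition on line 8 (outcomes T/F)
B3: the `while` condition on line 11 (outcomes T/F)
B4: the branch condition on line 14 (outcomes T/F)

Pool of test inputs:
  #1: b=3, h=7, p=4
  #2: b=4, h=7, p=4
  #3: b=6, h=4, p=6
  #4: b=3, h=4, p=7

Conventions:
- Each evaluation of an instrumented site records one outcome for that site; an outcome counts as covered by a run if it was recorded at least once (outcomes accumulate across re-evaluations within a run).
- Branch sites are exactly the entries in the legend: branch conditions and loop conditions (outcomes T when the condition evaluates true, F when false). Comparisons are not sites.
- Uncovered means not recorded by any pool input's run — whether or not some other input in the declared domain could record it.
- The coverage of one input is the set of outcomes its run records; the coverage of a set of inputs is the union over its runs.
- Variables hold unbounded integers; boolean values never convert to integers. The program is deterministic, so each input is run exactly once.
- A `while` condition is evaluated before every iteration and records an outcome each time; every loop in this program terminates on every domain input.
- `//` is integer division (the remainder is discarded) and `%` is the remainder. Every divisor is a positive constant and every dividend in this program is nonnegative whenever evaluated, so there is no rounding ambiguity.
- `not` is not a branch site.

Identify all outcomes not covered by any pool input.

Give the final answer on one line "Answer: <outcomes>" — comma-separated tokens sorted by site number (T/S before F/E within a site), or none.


input #1 (b=3, h=7, p=4): events B1->F, B2->F, B3->T, B3->F, B4->F; covers B1=F, B2=F, B3=T, B3=F, B4=F
input #2 (b=4, h=7, p=4): events B1->T, B2->F, B3->T, B3->F, B4->F; covers B1=T, B2=F, B3=T, B3=F, B4=F
input #3 (b=6, h=4, p=6): events B1->F, B2->T, B3->F, B4->T; covers B1=F, B2=T, B3=F, B4=T
input #4 (b=3, h=4, p=7): events B1->T, B2->F, B3->T, B3->T, B3->T, B3->F, B4->F; covers B1=T, B2=F, B3=T, B3=F, B4=F
union over the pool: B1=T, B1=F, B2=T, B2=F, B3=T, B3=F, B4=T, B4=F
uncovered (0 of 8): none
Answer: none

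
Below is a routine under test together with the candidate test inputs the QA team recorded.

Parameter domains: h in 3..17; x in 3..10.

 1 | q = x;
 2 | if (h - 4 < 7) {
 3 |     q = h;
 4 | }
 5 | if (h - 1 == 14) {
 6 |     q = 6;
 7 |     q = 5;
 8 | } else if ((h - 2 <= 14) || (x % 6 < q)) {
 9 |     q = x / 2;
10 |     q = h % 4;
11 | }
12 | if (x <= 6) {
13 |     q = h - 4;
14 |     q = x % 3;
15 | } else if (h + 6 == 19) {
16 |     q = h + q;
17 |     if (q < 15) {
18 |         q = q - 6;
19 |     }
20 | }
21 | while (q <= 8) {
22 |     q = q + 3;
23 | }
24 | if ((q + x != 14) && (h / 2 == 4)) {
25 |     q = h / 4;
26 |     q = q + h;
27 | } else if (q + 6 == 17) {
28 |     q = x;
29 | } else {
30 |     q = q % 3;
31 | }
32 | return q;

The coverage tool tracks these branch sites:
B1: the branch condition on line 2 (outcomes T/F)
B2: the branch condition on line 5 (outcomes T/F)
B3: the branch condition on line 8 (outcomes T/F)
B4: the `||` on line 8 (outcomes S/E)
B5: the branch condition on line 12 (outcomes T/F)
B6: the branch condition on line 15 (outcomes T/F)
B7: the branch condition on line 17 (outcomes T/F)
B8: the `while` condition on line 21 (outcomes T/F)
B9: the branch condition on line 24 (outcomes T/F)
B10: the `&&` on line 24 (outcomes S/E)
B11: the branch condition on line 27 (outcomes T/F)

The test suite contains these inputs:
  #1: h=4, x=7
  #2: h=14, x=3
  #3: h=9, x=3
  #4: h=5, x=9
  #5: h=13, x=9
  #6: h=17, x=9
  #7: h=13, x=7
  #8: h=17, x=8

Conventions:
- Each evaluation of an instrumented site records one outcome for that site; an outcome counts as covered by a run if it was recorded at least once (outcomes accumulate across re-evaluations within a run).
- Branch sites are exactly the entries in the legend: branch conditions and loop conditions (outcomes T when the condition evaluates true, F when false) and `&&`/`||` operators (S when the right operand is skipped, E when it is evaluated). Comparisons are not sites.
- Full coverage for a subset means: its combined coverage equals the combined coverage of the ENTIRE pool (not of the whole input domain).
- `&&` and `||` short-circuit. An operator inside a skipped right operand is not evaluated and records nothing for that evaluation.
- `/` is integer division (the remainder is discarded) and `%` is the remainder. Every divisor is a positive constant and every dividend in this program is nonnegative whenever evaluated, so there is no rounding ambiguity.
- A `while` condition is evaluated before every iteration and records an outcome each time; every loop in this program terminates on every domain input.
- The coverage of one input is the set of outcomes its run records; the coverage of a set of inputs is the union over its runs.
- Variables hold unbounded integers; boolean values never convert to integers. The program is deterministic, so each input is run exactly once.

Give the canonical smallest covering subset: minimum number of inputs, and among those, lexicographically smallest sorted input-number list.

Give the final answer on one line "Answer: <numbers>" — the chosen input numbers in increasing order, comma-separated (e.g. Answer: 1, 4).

#1 (h=4, x=7) -> B1->T, B2->F, B4->S, B3->T, B5->F, B6->F, B8->T, B8->T, B8->T, B8->F, B10->E, B9->F, B11->F; covered: B1=T, B2=F, B3=T, B4=S, B5=F, B6=F, B8=T, B8=F, B9=F, B10=E, B11=F
#2 (h=14, x=3) -> B1->F, B2->F, B4->S, B3->T, B5->T, B8->T, B8->T, B8->T, B8->F, B10->E, B9->F, B11->F; covered: B1=F, B2=F, B3=T, B4=S, B5=T, B8=T, B8=F, B9=F, B10=E, B11=F
#3 (h=9, x=3) -> B1->T, B2->F, B4->S, B3->T, B5->T, B8->T, B8->T, B8->T, B8->F, B10->E, B9->T; covered: B1=T, B2=F, B3=T, B4=S, B5=T, B8=T, B8=F, B9=T, B10=E
#4 (h=5, x=9) -> B1->T, B2->F, B4->S, B3->T, B5->F, B6->F, B8->T, B8->T, B8->T, B8->F, B10->E, B9->F, B11->F; covered: B1=T, B2=F, B3=T, B4=S, B5=F, B6=F, B8=T, B8=F, B9=F, B10=E, B11=F
#5 (h=13, x=9) -> B1->F, B2->F, B4->S, B3->T, B5->F, B6->T, B7->T, B8->T, B8->F, B10->E, B9->F, B11->T; covered: B1=F, B2=F, B3=T, B4=S, B5=F, B6=T, B7=T, B8=T, B8=F, B9=F, B10=E, B11=T
#6 (h=17, x=9) -> B1->F, B2->F, B4->E, B3->T, B5->F, B6->F, B8->T, B8->T, B8->T, B8->F, B10->E, B9->F, B11->F; covered: B1=F, B2=F, B3=T, B4=E, B5=F, B6=F, B8=T, B8=F, B9=F, B10=E, B11=F
#7 (h=13, x=7) -> B1->F, B2->F, B4->S, B3->T, B5->F, B6->T, B7->T, B8->T, B8->F, B10->E, B9->F, B11->T; covered: B1=F, B2=F, B3=T, B4=S, B5=F, B6=T, B7=T, B8=T, B8=F, B9=F, B10=E, B11=T
#8 (h=17, x=8) -> B1->F, B2->F, B4->E, B3->T, B5->F, B6->F, B8->T, B8->T, B8->T, B8->F, B10->E, B9->F, B11->F; covered: B1=F, B2=F, B3=T, B4=E, B5=F, B6=F, B8=T, B8=F, B9=F, B10=E, B11=F
together the pool reaches 18 outcomes: B1=T, B1=F, B2=F, B3=T, B4=S, B4=E, B5=T, B5=F, B6=T, B6=F, B7=T, B8=T, B8=F, B9=T, B9=F, B10=E, B11=T, B11=F
checked all size-1 subsets: none covers 18 outcomes (max 12/18)
checked all size-2 subsets: none covers 18 outcomes (max 15/18)
at size 3, {3, 5, 6} reaches all 18 outcomes; every lexicographically earlier size-3 subset fails

Answer: 3, 5, 6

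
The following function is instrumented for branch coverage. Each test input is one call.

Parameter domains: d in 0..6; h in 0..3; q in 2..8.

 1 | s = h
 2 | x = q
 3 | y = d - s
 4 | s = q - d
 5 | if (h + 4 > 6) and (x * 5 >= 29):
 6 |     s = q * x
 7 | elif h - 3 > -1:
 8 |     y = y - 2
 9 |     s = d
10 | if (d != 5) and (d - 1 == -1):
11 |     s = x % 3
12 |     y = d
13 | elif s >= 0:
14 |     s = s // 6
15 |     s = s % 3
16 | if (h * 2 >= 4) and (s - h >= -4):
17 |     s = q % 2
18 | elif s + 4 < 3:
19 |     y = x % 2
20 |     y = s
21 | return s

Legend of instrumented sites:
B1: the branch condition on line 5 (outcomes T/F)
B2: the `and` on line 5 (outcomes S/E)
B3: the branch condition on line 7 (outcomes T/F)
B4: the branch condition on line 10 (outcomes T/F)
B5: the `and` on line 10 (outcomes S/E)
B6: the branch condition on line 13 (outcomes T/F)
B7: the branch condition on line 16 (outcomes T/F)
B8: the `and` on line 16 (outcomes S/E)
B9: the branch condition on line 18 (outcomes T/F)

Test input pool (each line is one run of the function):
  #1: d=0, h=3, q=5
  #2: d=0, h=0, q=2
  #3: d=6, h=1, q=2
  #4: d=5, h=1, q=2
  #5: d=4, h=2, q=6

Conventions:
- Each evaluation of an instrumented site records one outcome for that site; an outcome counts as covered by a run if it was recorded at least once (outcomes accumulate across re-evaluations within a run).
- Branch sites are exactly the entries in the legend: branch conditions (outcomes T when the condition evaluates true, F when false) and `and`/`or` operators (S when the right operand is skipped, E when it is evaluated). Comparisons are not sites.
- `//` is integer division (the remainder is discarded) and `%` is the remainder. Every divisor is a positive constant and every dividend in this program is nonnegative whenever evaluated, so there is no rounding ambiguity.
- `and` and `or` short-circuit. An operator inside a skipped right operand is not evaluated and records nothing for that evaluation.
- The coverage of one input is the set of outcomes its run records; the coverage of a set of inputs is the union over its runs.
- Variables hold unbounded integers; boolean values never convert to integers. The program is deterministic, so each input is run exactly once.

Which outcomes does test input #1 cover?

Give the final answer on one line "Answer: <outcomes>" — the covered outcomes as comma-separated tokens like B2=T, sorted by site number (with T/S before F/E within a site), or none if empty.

Running input #1 (d=0, h=3, q=5), event by event:
  B2->E, B1->F, B3->T, B5->E, B4->T, B8->E, B7->T
distinct outcomes covered: B1=F, B2=E, B3=T, B4=T, B5=E, B7=T, B8=E

Answer: B1=F, B2=E, B3=T, B4=T, B5=E, B7=T, B8=E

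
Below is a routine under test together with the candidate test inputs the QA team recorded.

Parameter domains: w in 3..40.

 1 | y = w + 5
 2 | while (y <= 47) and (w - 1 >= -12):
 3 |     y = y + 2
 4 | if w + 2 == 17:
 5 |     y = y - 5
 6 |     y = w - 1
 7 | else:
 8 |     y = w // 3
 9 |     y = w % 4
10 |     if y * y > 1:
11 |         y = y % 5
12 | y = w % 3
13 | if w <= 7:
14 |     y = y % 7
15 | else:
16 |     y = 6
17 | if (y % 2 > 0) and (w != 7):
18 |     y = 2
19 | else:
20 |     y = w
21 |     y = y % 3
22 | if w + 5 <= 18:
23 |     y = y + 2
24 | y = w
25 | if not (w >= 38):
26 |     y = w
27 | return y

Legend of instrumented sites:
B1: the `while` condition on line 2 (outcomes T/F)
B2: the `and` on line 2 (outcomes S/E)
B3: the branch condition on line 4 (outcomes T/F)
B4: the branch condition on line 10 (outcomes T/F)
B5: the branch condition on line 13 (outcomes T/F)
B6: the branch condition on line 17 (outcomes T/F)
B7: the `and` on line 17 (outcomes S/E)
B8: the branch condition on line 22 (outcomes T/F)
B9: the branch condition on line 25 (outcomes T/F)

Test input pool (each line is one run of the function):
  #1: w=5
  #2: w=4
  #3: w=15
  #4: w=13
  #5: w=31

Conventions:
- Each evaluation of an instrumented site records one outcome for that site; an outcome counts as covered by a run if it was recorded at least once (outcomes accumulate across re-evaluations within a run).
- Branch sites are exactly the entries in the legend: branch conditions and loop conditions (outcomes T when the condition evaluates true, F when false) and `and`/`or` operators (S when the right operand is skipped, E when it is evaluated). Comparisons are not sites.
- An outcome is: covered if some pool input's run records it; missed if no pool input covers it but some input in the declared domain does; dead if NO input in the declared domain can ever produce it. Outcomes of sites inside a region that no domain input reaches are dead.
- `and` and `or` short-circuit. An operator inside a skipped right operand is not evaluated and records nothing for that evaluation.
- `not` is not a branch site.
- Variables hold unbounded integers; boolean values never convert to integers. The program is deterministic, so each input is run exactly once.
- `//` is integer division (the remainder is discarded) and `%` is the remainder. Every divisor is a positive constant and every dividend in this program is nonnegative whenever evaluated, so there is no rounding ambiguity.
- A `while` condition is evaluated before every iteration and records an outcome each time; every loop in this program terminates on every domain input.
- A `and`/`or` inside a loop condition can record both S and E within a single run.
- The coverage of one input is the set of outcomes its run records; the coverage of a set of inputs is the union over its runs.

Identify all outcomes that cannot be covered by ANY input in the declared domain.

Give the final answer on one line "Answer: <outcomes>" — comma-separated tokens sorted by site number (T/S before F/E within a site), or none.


running all 38 domain inputs and tallying outcomes:
  reachable outcomes have witnesses, e.g. B1=T (e.g. w=3), B1=F (e.g. w=3), B2=S (e.g. w=3), B2=E (e.g. w=3)
Answer: none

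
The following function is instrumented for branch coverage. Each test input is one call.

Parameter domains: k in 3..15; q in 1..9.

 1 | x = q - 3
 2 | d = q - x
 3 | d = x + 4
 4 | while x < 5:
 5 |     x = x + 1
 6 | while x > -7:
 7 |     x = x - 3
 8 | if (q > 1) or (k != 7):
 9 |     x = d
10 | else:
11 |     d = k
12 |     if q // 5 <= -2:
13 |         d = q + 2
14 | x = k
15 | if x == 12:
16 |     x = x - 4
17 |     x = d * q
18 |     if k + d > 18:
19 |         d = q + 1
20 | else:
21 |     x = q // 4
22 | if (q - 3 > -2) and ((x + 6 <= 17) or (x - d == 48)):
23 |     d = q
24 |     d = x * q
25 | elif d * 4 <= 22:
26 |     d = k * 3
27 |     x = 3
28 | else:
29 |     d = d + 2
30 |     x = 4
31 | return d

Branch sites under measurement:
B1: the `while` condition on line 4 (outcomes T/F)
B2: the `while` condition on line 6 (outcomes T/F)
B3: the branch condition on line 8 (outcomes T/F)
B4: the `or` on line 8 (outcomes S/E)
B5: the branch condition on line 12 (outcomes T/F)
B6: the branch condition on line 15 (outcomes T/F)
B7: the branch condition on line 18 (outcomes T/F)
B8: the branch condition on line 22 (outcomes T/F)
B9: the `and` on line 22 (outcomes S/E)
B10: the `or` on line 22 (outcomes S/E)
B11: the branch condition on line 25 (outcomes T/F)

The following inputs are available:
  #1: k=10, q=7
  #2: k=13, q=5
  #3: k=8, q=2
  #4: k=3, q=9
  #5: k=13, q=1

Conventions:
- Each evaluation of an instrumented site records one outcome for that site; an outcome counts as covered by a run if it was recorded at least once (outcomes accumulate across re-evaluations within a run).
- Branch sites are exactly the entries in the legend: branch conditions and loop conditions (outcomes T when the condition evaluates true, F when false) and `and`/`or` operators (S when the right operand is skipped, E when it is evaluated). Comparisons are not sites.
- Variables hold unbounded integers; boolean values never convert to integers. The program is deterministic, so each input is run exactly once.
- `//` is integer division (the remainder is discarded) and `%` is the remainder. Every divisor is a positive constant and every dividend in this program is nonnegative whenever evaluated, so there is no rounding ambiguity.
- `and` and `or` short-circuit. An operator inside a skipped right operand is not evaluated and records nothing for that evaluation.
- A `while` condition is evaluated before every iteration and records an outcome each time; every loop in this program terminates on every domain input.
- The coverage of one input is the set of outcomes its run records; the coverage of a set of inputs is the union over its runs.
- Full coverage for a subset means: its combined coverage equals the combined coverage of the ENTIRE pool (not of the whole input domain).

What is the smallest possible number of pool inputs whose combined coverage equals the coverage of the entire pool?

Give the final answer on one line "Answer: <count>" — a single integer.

#1 (k=10, q=7) -> B1->T, B1->F, B2->T, B2->T, B2->T, B2->T, B2->F, B4->S, B3->T, B6->F, B9->E, B10->S, B8->T; covered: B1=T, B1=F, B2=T, B2=F, B3=T, B4=S, B6=F, B8=T, B9=E, B10=S
#2 (k=13, q=5) -> B1->T, B1->T, B1->T, B1->F, B2->T, B2->T, B2->T, B2->T, B2->F, B4->S, B3->T, B6->F, B9->E, B10->S, ...; covered: B1=T, B1=F, B2=T, B2=F, B3=T, B4=S, B6=F, B8=T, B9=E, B10=S
#3 (k=8, q=2) -> B1->T, B1->T, B1->T, B1->T, B1->T, B1->T, B1->F, B2->T, B2->T, B2->T, B2->T, B2->F, B4->S, B3->T, ...; covered: B1=T, B1=F, B2=T, B2=F, B3=T, B4=S, B6=F, B8=T, B9=E, B10=S
#4 (k=3, q=9) -> B1->F, B2->T, B2->T, B2->T, B2->T, B2->T, B2->F, B4->S, B3->T, B6->F, B9->E, B10->S, B8->T; covered: B1=F, B2=T, B2=F, B3=T, B4=S, B6=F, B8=T, B9=E, B10=S
#5 (k=13, q=1) -> B1->T, B1->T, B1->T, B1->T, B1->T, B1->T, B1->T, B1->F, B2->T, B2->T, B2->T, B2->T, B2->F, B4->E, ...; covered: B1=T, B1=F, B2=T, B2=F, B3=T, B4=E, B6=F, B8=F, B9=S, B11=T
together the pool reaches 14 outcomes: B1=T, B1=F, B2=T, B2=F, B3=T, B4=S, B4=E, B6=F, B8=T, B8=F, B9=S, B9=E, B10=S, B11=T
checked all size-1 subsets: none covers 14 outcomes (max 10/14)
inputs {1, 5} (size 2) cover everything; no size-2 subset with a lexicographically smaller index list covers all 14

Answer: 2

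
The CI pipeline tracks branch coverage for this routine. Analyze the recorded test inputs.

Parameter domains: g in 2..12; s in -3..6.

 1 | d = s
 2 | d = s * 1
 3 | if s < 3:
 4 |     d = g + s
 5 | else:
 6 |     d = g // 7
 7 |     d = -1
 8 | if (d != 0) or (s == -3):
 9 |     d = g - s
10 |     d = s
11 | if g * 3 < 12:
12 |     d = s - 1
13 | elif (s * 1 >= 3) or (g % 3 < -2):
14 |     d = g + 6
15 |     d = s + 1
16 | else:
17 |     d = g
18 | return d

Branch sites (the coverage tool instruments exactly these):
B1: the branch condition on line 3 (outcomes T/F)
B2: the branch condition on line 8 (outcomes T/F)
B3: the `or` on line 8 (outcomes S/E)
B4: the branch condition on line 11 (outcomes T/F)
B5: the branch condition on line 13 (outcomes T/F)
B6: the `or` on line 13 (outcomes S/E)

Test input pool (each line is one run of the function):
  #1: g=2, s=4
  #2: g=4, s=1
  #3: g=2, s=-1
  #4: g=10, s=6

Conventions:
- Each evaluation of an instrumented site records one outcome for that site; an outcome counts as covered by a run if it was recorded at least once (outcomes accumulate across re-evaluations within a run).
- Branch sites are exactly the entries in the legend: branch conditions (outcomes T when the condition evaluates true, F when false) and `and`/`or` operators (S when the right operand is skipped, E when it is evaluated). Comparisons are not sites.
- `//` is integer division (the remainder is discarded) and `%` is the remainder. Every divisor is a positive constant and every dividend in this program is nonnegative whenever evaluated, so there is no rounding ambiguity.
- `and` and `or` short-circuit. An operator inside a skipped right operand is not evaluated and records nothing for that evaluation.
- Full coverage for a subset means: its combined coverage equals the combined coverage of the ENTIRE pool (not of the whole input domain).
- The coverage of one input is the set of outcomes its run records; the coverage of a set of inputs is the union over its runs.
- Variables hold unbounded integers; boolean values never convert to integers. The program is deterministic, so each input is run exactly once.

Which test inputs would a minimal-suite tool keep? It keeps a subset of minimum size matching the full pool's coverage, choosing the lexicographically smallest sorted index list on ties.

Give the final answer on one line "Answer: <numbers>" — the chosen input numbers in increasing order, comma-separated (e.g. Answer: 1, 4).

input #1 (g=2, s=4): events B1->F, B3->S, B2->T, B4->T; covers B1=F, B2=T, B3=S, B4=T
input #2 (g=4, s=1): events B1->T, B3->S, B2->T, B4->F, B6->E, B5->F; covers B1=T, B2=T, B3=S, B4=F, B5=F, B6=E
input #3 (g=2, s=-1): events B1->T, B3->S, B2->T, B4->T; covers B1=T, B2=T, B3=S, B4=T
input #4 (g=10, s=6): events B1->F, B3->S, B2->T, B4->F, B6->S, B5->T; covers B1=F, B2=T, B3=S, B4=F, B5=T, B6=S
the full pool covers 10 outcomes: B1=T, B1=F, B2=T, B3=S, B4=T, B4=F, B5=T, B5=F, B6=S, B6=E
checked all size-1 subsets: none covers 10 outcomes (max 6/10)
checked all size-2 subsets: none covers 10 outcomes (max 9/10)
size 3: inputs {1, 2, 4} cover all 10 outcomes, and no lexicographically smaller subset of this size does

Answer: 1, 2, 4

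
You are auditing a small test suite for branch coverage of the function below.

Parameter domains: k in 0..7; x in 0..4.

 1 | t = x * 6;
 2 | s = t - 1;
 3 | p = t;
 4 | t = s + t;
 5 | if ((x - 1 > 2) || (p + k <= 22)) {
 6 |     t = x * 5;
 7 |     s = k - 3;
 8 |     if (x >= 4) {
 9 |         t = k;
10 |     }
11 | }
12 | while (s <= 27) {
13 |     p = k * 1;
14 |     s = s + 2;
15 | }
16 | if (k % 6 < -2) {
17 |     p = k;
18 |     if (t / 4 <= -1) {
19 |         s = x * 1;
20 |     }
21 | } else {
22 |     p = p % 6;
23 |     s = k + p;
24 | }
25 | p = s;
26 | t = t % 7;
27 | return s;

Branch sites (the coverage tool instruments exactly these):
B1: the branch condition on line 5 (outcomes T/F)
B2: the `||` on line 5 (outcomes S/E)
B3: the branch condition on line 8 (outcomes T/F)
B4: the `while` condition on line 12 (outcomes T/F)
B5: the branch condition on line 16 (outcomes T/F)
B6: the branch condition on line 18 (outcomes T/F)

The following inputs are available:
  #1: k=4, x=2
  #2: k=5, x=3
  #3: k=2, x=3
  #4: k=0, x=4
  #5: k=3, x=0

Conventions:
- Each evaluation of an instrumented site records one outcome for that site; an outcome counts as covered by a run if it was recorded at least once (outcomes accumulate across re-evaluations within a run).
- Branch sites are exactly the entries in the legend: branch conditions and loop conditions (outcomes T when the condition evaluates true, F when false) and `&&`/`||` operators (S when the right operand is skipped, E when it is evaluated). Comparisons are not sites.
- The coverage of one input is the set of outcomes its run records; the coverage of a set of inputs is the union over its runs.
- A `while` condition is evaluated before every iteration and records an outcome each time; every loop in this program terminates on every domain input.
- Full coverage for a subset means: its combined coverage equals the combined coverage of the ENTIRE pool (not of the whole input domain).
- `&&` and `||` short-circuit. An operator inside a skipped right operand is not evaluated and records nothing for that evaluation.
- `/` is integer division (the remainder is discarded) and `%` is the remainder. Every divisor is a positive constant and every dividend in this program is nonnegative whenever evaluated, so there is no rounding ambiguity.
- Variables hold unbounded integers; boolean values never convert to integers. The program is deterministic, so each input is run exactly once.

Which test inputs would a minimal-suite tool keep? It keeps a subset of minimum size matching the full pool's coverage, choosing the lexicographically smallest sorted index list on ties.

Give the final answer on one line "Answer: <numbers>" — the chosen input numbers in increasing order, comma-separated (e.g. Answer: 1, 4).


test 1 (k=4, x=2) fires B2->E, B1->T, B3->F, B4->T, B4->T, B4->T, B4->T, B4->T, B4->T, B4->T, B4->T, B4->T, B4->T, B4->T, ...; hits B1=T, B2=E, B3=F, B4=T, B4=F, B5=F
test 2 (k=5, x=3) fires B2->E, B1->F, B4->T, B4->T, B4->T, B4->T, B4->T, B4->T, B4->F, B5->F; hits B1=F, B2=E, B4=T, B4=F, B5=F
test 3 (k=2, x=3) fires B2->E, B1->T, B3->F, B4->T, B4->T, B4->T, B4->T, B4->T, B4->T, B4->T, B4->T, B4->T, B4->T, B4->T, ...; hits B1=T, B2=E, B3=F, B4=T, B4=F, B5=F
test 4 (k=0, x=4) fires B2->S, B1->T, B3->T, B4->T, B4->T, B4->T, B4->T, B4->T, B4->T, B4->T, B4->T, B4->T, B4->T, B4->T, ...; hits B1=T, B2=S, B3=T, B4=T, B4=F, B5=F
test 5 (k=3, x=0) fires B2->E, B1->T, B3->F, B4->T, B4->T, B4->T, B4->T, B4->T, B4->T, B4->T, B4->T, B4->T, B4->T, B4->T, ...; hits B1=T, B2=E, B3=F, B4=T, B4=F, B5=F
union over all inputs: B1=T, B1=F, B2=S, B2=E, B3=T, B3=F, B4=T, B4=F, B5=F (9 outcomes)
checked all size-1 subsets: none covers 9 outcomes (max 6/9)
checked all size-2 subsets: none covers 9 outcomes (max 8/9)
size 3: inputs {1, 2, 4} cover all 9 outcomes, and no lexicographically smaller subset of this size does
Answer: 1, 2, 4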